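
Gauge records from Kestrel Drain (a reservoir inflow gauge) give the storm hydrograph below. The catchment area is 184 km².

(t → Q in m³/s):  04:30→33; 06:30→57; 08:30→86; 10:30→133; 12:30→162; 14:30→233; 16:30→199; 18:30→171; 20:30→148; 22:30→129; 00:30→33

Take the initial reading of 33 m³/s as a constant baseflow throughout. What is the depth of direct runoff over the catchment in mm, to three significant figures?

Direct runoff: 0.0, 24.0, 53.0, 100.0, 129.0, 200.0, 166.0, 138.0, 115.0, 96.0, 0.0 m³/s; ΣQ_DR = 1021 m³/s.
V = ΣQ_DR · Δt = 1021 × 7200 s = 7.351 × 10^6 m³.
Over A = 184 km², depth = V / A = 40.0 mm.

d ≈ 40.0 mm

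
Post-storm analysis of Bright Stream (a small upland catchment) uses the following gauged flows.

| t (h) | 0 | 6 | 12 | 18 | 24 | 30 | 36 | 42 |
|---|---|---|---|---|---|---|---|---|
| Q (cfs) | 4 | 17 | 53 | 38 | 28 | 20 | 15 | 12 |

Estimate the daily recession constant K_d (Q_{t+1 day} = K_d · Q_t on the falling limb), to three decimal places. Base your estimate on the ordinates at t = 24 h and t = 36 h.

Between t = 24 h and t = 36 h the flow falls from 28 to 15 cfs over 2×6 h = 12 h.
Per-interval ratio K = (15/28)^(1/2) = 0.7319; K_d = K^(24/6) = 0.287.

K_d ≈ 0.287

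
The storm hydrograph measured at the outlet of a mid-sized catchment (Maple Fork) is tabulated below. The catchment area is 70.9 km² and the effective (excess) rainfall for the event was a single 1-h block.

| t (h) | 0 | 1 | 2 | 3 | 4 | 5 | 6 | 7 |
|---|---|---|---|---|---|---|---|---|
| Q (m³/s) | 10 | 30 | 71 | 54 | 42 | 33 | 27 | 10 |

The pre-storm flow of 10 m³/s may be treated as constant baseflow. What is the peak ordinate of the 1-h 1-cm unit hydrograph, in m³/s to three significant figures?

Direct runoff: 0.0, 20.0, 61.0, 44.0, 32.0, 23.0, 17.0, 0.0 m³/s; ΣQ_DR = 197.0 m³/s, peak = 61.0 m³/s.
Runoff depth d = ΣQ_DR·Δt / A = 197.0 × 3600 / (70.9 km²) = 10.00 mm.
The 1-cm UH is the DRH scaled by (10 mm)/d, so U_p = 61.0 × 10/10.00 = 61.0 m³/s.

U_p ≈ 61.0 m³/s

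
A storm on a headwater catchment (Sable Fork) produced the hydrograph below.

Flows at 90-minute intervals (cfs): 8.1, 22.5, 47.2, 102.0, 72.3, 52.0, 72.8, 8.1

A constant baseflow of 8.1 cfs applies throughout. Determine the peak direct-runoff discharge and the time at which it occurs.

Subtracting baseflow gives direct-runoff ordinates: 0.0, 14.4, 39.1, 93.9, 64.2, 43.9, 64.7, 0.0 cfs.
The maximum is 93.9 cfs, occurring at the reading for t = 4.5 h.

Q_p = 93.9 cfs at t = 4.5 h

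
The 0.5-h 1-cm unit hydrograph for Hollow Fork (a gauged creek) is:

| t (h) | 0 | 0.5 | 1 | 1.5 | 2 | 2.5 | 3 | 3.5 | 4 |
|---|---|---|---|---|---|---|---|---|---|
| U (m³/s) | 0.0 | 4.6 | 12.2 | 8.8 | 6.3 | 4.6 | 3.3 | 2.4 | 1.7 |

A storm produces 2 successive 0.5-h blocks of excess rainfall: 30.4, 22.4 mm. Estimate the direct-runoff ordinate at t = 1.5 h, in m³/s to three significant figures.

Q ≈ 54.1 m³/s

By discrete convolution, Q_j = Σ (P_i / 10 mm) · U_{j−i}.
At t = 1.5 h (j=3): Q = (30.4/10)·8.8 + (22.4/10)·12.2 = 54.1 m³/s.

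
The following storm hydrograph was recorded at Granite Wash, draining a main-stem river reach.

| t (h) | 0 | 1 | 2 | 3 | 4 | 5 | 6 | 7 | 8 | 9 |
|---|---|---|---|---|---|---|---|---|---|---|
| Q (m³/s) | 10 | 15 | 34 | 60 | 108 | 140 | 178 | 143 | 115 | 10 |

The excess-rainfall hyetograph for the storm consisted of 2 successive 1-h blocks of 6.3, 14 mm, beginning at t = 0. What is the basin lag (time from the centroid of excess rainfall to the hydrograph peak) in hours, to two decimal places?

t_L ≈ 4.81 h

Centroid of excess rainfall: t_c = Σ P_i·t̄_i / ΣP_i = 1.1897 h (block centres at 0.5, 1.5 h).
Hydrograph peak occurs at t = 6 h, so basin lag t_L = 6 − 1.1897 = 4.81 h.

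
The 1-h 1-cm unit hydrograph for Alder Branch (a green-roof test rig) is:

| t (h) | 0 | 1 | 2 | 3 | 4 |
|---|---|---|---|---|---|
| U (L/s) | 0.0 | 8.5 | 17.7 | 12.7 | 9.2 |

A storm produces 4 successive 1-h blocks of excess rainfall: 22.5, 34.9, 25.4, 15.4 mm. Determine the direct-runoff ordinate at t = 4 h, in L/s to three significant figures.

By discrete convolution, Q_j = Σ (P_i / 10 mm) · U_{j−i}.
At t = 4 h (j=4): Q = (22.5/10)·9.2 + (34.9/10)·12.7 + (25.4/10)·17.7 + (15.4/10)·8.5 = 123 L/s.

Q ≈ 123 L/s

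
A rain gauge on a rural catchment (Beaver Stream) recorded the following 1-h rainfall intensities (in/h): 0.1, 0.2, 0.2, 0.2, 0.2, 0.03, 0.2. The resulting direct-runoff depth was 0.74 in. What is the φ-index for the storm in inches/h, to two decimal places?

φ ≈ 0.06 in/h

Only the 6 blocks with intensity above φ contribute runoff: 0.1, 0.2, 0.2, 0.2, 0.2, 0.2 in/h.
Σ(I−φ)·Δt = d  ⇒  (0.1+0.2+0.2+0.2+0.2+0.2 − 6φ)·1 = 0.74
φ = (1.100 − 0.74/1) / 6 = 0.06 in/h.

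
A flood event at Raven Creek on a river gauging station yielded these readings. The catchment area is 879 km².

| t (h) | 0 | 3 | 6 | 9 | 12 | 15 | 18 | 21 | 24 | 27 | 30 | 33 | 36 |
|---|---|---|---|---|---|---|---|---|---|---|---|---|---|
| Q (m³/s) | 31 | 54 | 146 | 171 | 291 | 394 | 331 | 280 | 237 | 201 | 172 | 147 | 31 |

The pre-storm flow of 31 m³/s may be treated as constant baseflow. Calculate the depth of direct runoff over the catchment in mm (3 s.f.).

d ≈ 25.6 mm

Direct runoff: 0.0, 23.0, 115.0, 140.0, 260.0, 363.0, 300.0, 249.0, 206.0, 170.0, 141.0, 116.0, 0.0 m³/s; ΣQ_DR = 2083 m³/s.
V = ΣQ_DR · Δt = 2083 × 10800 s = 2.250 × 10^7 m³.
Over A = 879 km², depth = V / A = 25.6 mm.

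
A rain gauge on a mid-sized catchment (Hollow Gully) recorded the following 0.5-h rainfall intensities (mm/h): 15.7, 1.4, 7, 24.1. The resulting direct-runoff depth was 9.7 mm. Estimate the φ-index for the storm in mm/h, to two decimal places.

φ ≈ 10.20 mm/h

Only the 2 blocks with intensity above φ contribute runoff: 15.7, 24.1 mm/h.
Σ(I−φ)·Δt = d  ⇒  (15.7+24.1 − 2φ)·0.5 = 9.7
φ = (39.80 − 9.7/0.5) / 2 = 10.20 mm/h.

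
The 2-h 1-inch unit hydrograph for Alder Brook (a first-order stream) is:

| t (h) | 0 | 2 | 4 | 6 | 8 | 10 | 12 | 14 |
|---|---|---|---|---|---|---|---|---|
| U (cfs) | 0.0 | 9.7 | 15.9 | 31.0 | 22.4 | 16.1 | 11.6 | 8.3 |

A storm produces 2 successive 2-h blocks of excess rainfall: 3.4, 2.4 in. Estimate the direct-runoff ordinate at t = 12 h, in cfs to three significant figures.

Q ≈ 78.1 cfs

By discrete convolution, Q_j = Σ (P_i / 1 in) · U_{j−i}.
At t = 12 h (j=6): Q = (3.4/1)·11.6 + (2.4/1)·16.1 = 78.1 cfs.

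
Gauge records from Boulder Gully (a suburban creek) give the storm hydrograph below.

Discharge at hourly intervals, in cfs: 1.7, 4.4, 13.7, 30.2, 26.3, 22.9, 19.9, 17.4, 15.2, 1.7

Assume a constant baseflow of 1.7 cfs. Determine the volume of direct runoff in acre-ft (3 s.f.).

V ≈ 11.3 acre-ft

Direct-runoff ordinates (Q − Q_b): 0.0, 2.7, 12.0, 28.5, 24.6, 21.2, 18.2, 15.7, 13.5, 0.0 cfs.
ΣQ_DR = 136.4 cfs.
With Δt = 1 h = 3600 s, V = ΣQ_DR · Δt = 136.4 × 3600 = 4.91 × 10^5 ft³ = 11.3 acre-ft.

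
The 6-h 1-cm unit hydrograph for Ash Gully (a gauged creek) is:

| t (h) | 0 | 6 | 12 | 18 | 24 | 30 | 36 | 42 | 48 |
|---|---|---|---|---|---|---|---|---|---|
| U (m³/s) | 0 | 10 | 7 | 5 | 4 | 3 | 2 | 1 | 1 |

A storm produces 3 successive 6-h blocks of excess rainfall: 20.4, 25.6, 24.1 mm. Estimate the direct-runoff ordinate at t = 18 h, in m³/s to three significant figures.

Q ≈ 52.2 m³/s

By discrete convolution, Q_j = Σ (P_i / 10 mm) · U_{j−i}.
At t = 18 h (j=3): Q = (20.4/10)·5 + (25.6/10)·7 + (24.1/10)·10 = 52.2 m³/s.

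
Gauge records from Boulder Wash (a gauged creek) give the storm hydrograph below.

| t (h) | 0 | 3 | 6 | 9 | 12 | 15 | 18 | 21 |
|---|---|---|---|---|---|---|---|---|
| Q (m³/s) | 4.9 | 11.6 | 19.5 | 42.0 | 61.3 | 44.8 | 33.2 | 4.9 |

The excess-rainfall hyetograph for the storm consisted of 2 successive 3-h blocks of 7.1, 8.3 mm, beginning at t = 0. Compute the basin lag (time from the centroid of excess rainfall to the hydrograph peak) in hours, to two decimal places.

t_L ≈ 8.88 h

Centroid of excess rainfall: t_c = Σ P_i·t̄_i / ΣP_i = 3.1169 h (block centres at 1.5, 4.5 h).
Hydrograph peak occurs at t = 12 h, so basin lag t_L = 12 − 3.1169 = 8.88 h.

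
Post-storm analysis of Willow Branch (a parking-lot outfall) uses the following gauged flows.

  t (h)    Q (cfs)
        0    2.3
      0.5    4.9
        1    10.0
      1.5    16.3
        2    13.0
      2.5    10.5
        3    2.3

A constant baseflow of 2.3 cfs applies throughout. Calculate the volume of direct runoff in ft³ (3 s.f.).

V ≈ 77800 ft³

Direct-runoff ordinates (Q − Q_b): 0.0, 2.6, 7.7, 14.0, 10.7, 8.2, 0.0 cfs.
ΣQ_DR = 43.20 cfs.
With Δt = 0.5 h = 1800 s, V = ΣQ_DR · Δt = 43.20 × 1800 = 77800 ft³.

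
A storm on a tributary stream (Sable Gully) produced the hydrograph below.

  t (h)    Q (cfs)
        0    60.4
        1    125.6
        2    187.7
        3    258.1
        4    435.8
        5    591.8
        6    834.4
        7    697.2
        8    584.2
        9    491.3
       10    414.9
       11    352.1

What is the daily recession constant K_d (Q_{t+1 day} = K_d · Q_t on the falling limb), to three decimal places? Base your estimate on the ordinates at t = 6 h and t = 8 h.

K_d ≈ 0.014

Between t = 6 h and t = 8 h the flow falls from 834.4 to 584.2 cfs over 2×1 h = 2 h.
Per-interval ratio K = (584.2/834.4)^(1/2) = 0.8367; K_d = K^(24/1) = 0.014.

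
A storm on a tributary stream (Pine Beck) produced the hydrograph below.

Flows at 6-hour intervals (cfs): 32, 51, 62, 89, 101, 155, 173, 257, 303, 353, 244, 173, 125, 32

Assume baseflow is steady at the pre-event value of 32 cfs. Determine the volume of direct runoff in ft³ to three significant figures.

Direct-runoff ordinates (Q − Q_b): 0.0, 19.0, 30.0, 57.0, 69.0, 123.0, 141.0, 225.0, 271.0, 321.0, 212.0, 141.0, 93.0, 0.0 cfs.
ΣQ_DR = 1702 cfs.
With Δt = 6 h = 21600 s, V = ΣQ_DR · Δt = 1702 × 21600 = 3.68 × 10^7 ft³.

V ≈ 3.68 × 10^7 ft³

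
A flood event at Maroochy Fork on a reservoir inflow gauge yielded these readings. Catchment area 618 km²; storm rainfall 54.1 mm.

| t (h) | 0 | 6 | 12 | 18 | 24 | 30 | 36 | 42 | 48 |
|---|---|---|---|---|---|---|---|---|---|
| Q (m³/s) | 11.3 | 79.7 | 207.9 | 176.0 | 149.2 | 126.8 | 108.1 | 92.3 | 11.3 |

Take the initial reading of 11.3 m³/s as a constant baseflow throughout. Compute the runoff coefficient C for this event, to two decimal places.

C ≈ 0.56

ΣQ_DR = 860.9 m³/s; V = ΣQ_DR·Δt = 1.860 × 10^7 m³.
Runoff depth d = V / A = 30.09 mm.
C = d / P = 30.09 / 54.1 = 0.56.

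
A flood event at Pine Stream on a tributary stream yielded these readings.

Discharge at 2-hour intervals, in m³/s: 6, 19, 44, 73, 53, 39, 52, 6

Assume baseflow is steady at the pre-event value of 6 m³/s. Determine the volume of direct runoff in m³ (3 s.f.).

Direct-runoff ordinates (Q − Q_b): 0.0, 13.0, 38.0, 67.0, 47.0, 33.0, 46.0, 0.0 m³/s.
ΣQ_DR = 244.0 m³/s.
With Δt = 2 h = 7200 s, V = ΣQ_DR · Δt = 244.0 × 7200 = 1.76 × 10^6 m³.

V ≈ 1.76 × 10^6 m³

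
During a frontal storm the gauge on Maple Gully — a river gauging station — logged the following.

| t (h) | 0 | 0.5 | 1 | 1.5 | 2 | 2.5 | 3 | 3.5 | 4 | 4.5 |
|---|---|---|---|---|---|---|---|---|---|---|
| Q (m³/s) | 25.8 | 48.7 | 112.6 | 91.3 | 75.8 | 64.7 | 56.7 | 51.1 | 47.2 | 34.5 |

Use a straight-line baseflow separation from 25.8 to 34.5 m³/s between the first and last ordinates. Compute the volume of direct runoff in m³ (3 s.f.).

Direct-runoff ordinates (Q − Q_b): 0.00, 21.93, 84.87, 62.60, 46.13, 34.07, 25.10, 18.53, 13.67, 0.00 m³/s.
ΣQ_DR = 306.9 m³/s.
With Δt = 0.5 h = 1800 s, V = ΣQ_DR · Δt = 306.9 × 1800 = 5.52 × 10^5 m³.

V ≈ 5.52 × 10^5 m³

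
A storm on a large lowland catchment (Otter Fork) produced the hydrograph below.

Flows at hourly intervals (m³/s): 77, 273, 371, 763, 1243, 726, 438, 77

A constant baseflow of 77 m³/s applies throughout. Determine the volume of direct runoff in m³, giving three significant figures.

Direct-runoff ordinates (Q − Q_b): 0.0, 196.0, 294.0, 686.0, 1166.0, 649.0, 361.0, 0.0 m³/s.
ΣQ_DR = 3352 m³/s.
With Δt = 1 h = 3600 s, V = ΣQ_DR · Δt = 3352 × 3600 = 1.21 × 10^7 m³.

V ≈ 1.21 × 10^7 m³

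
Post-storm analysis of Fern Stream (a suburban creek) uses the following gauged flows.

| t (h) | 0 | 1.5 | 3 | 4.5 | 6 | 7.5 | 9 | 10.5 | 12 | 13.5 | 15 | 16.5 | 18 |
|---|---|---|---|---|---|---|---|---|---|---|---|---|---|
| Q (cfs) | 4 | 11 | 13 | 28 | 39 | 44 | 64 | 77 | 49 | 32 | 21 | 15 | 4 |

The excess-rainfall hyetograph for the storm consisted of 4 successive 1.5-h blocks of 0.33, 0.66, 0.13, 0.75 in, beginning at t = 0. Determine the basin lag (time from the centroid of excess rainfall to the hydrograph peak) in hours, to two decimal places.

t_L ≈ 7.21 h

Centroid of excess rainfall: t_c = Σ P_i·t̄_i / ΣP_i = 3.2928 h (block centres at 0.75, 2.25, 3.75, 5.25 h).
Hydrograph peak occurs at t = 10.5 h, so basin lag t_L = 10.5 − 3.2928 = 7.21 h.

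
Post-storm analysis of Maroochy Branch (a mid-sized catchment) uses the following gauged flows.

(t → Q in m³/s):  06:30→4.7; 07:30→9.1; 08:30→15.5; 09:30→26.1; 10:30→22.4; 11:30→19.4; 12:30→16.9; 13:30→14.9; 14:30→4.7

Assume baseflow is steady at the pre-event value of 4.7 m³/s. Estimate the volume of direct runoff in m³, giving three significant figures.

Direct-runoff ordinates (Q − Q_b): 0.0, 4.4, 10.8, 21.4, 17.7, 14.7, 12.2, 10.2, 0.0 m³/s.
ΣQ_DR = 91.40 m³/s.
With Δt = 1 h = 3600 s, V = ΣQ_DR · Δt = 91.40 × 3600 = 3.29 × 10^5 m³.

V ≈ 3.29 × 10^5 m³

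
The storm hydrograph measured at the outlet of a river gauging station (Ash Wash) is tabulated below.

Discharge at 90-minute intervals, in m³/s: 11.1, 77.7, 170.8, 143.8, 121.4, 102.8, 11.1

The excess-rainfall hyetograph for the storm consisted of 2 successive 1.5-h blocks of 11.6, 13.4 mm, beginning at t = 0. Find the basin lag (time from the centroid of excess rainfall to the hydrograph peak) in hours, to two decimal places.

t_L ≈ 1.45 h

Centroid of excess rainfall: t_c = Σ P_i·t̄_i / ΣP_i = 1.5540 h (block centres at 0.75, 2.25 h).
Hydrograph peak occurs at t = 3 h, so basin lag t_L = 3 − 1.5540 = 1.45 h.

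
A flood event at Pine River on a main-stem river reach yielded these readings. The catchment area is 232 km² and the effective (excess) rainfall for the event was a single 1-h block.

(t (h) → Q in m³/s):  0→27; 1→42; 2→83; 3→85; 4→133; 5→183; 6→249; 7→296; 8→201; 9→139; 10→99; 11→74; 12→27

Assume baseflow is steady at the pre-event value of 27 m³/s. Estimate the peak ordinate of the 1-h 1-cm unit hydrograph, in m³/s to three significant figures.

U_p ≈ 135 m³/s

Direct runoff: 0.0, 15.0, 56.0, 58.0, 106.0, 156.0, 222.0, 269.0, 174.0, 112.0, 72.0, 47.0, 0.0 m³/s; ΣQ_DR = 1287 m³/s, peak = 269.0 m³/s.
Runoff depth d = ΣQ_DR·Δt / A = 1287 × 3600 / (232 km²) = 19.97 mm.
The 1-cm UH is the DRH scaled by (10 mm)/d, so U_p = 269.0 × 10/19.97 = 135 m³/s.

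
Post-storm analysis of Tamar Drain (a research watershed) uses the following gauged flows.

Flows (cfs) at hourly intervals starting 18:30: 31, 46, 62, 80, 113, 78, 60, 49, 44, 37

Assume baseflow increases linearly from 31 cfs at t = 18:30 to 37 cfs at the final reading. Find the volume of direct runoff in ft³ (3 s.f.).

V ≈ 9.36 × 10^5 ft³

Direct-runoff ordinates (Q − Q_b): 0.00, 14.33, 29.67, 47.00, 79.33, 43.67, 25.00, 13.33, 7.67, 0.00 cfs.
ΣQ_DR = 260.0 cfs.
With Δt = 1 h = 3600 s, V = ΣQ_DR · Δt = 260.0 × 3600 = 9.36 × 10^5 ft³.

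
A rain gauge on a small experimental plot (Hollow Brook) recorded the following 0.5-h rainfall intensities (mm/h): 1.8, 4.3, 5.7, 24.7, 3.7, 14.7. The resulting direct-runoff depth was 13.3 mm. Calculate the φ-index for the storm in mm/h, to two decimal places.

Only the 2 blocks with intensity above φ contribute runoff: 24.7, 14.7 mm/h.
Σ(I−φ)·Δt = d  ⇒  (24.7+14.7 − 2φ)·0.5 = 13.3
φ = (39.40 − 13.3/0.5) / 2 = 6.40 mm/h.

φ ≈ 6.40 mm/h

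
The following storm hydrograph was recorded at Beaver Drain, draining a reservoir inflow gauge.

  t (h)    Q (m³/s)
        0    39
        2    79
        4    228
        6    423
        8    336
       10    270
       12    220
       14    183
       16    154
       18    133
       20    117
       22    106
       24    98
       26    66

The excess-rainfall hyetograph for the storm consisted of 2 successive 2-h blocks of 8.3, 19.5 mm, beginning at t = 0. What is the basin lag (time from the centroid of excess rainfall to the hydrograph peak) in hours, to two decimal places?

Centroid of excess rainfall: t_c = Σ P_i·t̄_i / ΣP_i = 2.4029 h (block centres at 1, 3 h).
Hydrograph peak occurs at t = 6 h, so basin lag t_L = 6 − 2.4029 = 3.60 h.

t_L ≈ 3.60 h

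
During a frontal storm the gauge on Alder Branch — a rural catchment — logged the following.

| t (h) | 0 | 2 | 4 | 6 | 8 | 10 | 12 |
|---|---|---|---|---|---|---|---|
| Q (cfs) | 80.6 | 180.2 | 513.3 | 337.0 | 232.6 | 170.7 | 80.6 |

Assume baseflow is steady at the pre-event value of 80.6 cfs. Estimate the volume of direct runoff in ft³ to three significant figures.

Direct-runoff ordinates (Q − Q_b): 0.0, 99.6, 432.7, 256.4, 152.0, 90.1, 0.0 cfs.
ΣQ_DR = 1031 cfs.
With Δt = 2 h = 7200 s, V = ΣQ_DR · Δt = 1031 × 7200 = 7.42 × 10^6 ft³.

V ≈ 7.42 × 10^6 ft³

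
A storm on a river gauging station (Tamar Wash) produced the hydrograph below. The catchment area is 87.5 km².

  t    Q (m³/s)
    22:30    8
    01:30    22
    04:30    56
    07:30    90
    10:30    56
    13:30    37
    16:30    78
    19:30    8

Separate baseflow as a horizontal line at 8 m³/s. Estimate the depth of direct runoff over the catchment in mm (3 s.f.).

Direct runoff: 0.0, 14.0, 48.0, 82.0, 48.0, 29.0, 70.0, 0.0 m³/s; ΣQ_DR = 291.0 m³/s.
V = ΣQ_DR · Δt = 291.0 × 10800 s = 3.143 × 10^6 m³.
Over A = 87.5 km², depth = V / A = 35.9 mm.

d ≈ 35.9 mm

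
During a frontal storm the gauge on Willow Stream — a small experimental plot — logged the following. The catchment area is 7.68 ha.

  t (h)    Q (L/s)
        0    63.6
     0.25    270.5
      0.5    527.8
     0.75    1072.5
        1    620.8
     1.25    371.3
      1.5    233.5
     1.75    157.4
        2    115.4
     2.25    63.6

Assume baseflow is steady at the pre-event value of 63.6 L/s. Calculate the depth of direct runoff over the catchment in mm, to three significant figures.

d ≈ 33.5 mm

Direct runoff: 0.0, 206.9, 464.2, 1008.9, 557.2, 307.7, 169.9, 93.8, 51.8, 0.0 L/s; ΣQ_DR = 2860 L/s.
V = ΣQ_DR · Δt = 2860 × 900 s = 2.574 × 10^6 L.
Over A = 7.68 ha, depth = V / A = 33.5 mm.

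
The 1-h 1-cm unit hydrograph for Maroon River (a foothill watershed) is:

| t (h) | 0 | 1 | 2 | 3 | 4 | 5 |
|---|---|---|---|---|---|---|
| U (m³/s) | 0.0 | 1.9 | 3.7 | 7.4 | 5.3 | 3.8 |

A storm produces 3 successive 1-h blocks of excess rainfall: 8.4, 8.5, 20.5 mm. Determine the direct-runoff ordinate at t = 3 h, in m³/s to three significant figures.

Q ≈ 13.3 m³/s

By discrete convolution, Q_j = Σ (P_i / 10 mm) · U_{j−i}.
At t = 3 h (j=3): Q = (8.4/10)·7.4 + (8.5/10)·3.7 + (20.5/10)·1.9 = 13.3 m³/s.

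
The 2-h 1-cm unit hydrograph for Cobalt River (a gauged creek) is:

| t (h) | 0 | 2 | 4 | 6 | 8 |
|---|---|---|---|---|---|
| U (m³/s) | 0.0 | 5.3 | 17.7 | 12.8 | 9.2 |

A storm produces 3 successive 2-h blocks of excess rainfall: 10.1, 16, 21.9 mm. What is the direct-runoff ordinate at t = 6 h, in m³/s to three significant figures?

Q ≈ 52.9 m³/s

By discrete convolution, Q_j = Σ (P_i / 10 mm) · U_{j−i}.
At t = 6 h (j=3): Q = (10.1/10)·12.8 + (16/10)·17.7 + (21.9/10)·5.3 = 52.9 m³/s.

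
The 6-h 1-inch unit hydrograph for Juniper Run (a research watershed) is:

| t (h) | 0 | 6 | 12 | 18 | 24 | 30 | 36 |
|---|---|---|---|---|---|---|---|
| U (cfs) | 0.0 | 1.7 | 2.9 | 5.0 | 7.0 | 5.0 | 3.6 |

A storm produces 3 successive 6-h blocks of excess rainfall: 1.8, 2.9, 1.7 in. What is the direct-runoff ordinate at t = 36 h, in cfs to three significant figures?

Q ≈ 32.9 cfs

By discrete convolution, Q_j = Σ (P_i / 1 in) · U_{j−i}.
At t = 36 h (j=6): Q = (1.8/1)·3.6 + (2.9/1)·5.0 + (1.7/1)·7.0 = 32.9 cfs.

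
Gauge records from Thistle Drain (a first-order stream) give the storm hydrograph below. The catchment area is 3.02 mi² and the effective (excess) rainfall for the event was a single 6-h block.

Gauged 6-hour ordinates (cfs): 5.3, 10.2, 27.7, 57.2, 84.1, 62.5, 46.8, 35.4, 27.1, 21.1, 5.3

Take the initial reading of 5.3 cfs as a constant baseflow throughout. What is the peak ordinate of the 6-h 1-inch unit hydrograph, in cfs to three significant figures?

Direct runoff: 0.0, 4.9, 22.4, 51.9, 78.8, 57.2, 41.5, 30.1, 21.8, 15.8, 0.0 cfs; ΣQ_DR = 324.4 cfs, peak = 78.8 cfs.
Runoff depth d = ΣQ_DR·Δt / A = 324.4 × 21600 / (3.02 mi²) = 0.9987 in.
The 1-inch UH is the DRH scaled by (1 in)/d, so U_p = 78.8 × 1/0.9987 = 78.9 cfs.

U_p ≈ 78.9 cfs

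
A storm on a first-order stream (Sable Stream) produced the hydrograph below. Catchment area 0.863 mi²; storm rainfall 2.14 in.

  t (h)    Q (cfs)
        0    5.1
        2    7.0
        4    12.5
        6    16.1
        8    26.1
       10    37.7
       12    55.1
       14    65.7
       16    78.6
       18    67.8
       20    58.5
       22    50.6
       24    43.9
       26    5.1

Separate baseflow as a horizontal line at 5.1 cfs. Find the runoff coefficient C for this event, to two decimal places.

C ≈ 0.77

ΣQ_DR = 458.4 cfs; V = ΣQ_DR·Δt = 3.300 × 10^6 ft³.
Runoff depth d = V / A = 1.646 in.
C = d / P = 1.646 / 2.14 = 0.77.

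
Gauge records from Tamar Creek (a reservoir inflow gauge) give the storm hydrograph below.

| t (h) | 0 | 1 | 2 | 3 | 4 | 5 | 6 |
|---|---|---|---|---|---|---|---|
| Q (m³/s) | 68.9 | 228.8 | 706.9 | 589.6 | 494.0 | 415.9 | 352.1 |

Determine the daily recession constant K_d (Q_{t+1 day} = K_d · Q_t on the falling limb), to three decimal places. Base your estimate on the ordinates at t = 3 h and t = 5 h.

Between t = 3 h and t = 5 h the flow falls from 589.6 to 415.9 m³/s over 2×1 h = 2 h.
Per-interval ratio K = (415.9/589.6)^(1/2) = 0.8399; K_d = K^(24/1) = 0.015.

K_d ≈ 0.015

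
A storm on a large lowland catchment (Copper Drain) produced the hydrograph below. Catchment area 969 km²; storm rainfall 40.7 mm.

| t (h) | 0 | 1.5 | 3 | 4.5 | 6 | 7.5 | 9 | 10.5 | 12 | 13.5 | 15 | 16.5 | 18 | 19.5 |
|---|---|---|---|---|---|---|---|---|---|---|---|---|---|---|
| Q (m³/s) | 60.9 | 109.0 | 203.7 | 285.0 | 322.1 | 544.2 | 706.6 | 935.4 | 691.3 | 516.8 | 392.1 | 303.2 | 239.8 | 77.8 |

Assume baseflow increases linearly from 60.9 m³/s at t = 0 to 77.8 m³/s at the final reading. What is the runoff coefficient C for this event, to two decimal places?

C ≈ 0.60

ΣQ_DR = 4417 m³/s; V = ΣQ_DR·Δt = 2.385 × 10^7 m³.
Runoff depth d = V / A = 24.61 mm.
C = d / P = 24.61 / 40.7 = 0.60.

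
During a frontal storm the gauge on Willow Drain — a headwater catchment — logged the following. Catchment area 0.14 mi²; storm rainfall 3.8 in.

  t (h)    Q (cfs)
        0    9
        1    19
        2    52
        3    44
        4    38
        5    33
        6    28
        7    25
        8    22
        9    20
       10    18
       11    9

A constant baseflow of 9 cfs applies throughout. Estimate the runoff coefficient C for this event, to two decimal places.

ΣQ_DR = 209.0 cfs; V = ΣQ_DR·Δt = 7.524 × 10^5 ft³.
Runoff depth d = V / A = 2.313 in.
C = d / P = 2.313 / 3.8 = 0.61.

C ≈ 0.61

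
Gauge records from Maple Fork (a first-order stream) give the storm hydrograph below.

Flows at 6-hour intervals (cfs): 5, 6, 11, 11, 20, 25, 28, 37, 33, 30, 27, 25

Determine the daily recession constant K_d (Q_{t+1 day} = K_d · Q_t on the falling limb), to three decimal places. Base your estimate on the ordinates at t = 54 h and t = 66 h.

K_d ≈ 0.694

Between t = 54 h and t = 66 h the flow falls from 30 to 25 cfs over 2×6 h = 12 h.
Per-interval ratio K = (25/30)^(1/2) = 0.9129; K_d = K^(24/6) = 0.694.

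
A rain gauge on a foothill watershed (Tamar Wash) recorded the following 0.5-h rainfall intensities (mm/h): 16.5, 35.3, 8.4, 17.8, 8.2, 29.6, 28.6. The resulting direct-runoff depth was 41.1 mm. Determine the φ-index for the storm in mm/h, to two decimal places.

Only the 5 blocks with intensity above φ contribute runoff: 16.5, 35.3, 17.8, 29.6, 28.6 mm/h.
Σ(I−φ)·Δt = d  ⇒  (16.5+35.3+17.8+29.6+28.6 − 5φ)·0.5 = 41.1
φ = (127.8 − 41.1/0.5) / 5 = 9.12 mm/h.

φ ≈ 9.12 mm/h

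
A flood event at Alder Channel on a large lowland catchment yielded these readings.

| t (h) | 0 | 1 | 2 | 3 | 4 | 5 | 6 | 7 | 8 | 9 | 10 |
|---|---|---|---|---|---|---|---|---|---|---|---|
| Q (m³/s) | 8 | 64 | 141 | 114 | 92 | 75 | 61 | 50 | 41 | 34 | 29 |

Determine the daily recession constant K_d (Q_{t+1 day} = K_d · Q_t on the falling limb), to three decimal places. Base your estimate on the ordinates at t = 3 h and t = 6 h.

Between t = 3 h and t = 6 h the flow falls from 114 to 61 m³/s over 3×1 h = 3 h.
Per-interval ratio K = (61/114)^(1/3) = 0.8118; K_d = K^(24/1) = 0.007.

K_d ≈ 0.007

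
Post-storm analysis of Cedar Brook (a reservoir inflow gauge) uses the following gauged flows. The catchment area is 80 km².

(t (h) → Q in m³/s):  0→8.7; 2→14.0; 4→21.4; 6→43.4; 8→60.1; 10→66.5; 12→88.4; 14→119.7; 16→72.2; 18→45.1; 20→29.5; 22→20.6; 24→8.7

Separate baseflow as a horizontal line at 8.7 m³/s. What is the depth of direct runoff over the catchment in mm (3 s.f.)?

d ≈ 43.7 mm

Direct runoff: 0.0, 5.3, 12.7, 34.7, 51.4, 57.8, 79.7, 111.0, 63.5, 36.4, 20.8, 11.9, 0.0 m³/s; ΣQ_DR = 485.2 m³/s.
V = ΣQ_DR · Δt = 485.2 × 7200 s = 3.493 × 10^6 m³.
Over A = 80 km², depth = V / A = 43.7 mm.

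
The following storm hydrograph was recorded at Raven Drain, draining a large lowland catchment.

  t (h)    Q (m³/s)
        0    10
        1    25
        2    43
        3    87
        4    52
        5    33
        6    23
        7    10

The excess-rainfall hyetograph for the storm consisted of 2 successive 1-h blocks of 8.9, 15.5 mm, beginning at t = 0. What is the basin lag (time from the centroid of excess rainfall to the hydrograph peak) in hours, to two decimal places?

t_L ≈ 1.86 h

Centroid of excess rainfall: t_c = Σ P_i·t̄_i / ΣP_i = 1.1352 h (block centres at 0.5, 1.5 h).
Hydrograph peak occurs at t = 3 h, so basin lag t_L = 3 − 1.1352 = 1.86 h.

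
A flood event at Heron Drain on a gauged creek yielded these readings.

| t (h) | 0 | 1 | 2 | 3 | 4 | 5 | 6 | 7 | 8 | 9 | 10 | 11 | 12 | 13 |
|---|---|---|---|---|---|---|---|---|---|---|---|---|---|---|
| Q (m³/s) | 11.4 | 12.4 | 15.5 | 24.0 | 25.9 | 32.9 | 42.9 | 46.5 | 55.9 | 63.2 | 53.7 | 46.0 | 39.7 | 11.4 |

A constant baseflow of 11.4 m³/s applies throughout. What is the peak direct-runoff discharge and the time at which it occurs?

Q_p = 51.8 m³/s at t = 9 h

Subtracting baseflow gives direct-runoff ordinates: 0.0, 1.0, 4.1, 12.6, 14.5, 21.5, 31.5, 35.1, 44.5, 51.8, 42.3, 34.6, 28.3, 0.0 m³/s.
The maximum is 51.8 m³/s, occurring at the reading for t = 9 h.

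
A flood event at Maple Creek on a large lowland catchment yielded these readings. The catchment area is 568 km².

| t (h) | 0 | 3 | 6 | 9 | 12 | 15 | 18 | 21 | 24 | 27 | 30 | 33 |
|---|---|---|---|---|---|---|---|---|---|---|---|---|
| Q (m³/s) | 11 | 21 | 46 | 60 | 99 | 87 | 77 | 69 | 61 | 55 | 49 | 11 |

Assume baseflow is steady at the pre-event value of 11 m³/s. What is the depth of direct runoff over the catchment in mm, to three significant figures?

d ≈ 9.77 mm

Direct runoff: 0.0, 10.0, 35.0, 49.0, 88.0, 76.0, 66.0, 58.0, 50.0, 44.0, 38.0, 0.0 m³/s; ΣQ_DR = 514.0 m³/s.
V = ΣQ_DR · Δt = 514.0 × 10800 s = 5.551 × 10^6 m³.
Over A = 568 km², depth = V / A = 9.77 mm.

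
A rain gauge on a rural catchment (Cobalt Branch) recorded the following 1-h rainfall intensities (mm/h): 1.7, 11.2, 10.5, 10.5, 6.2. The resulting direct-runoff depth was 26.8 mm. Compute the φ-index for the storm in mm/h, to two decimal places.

Only the 4 blocks with intensity above φ contribute runoff: 11.2, 10.5, 10.5, 6.2 mm/h.
Σ(I−φ)·Δt = d  ⇒  (11.2+10.5+10.5+6.2 − 4φ)·1 = 26.8
φ = (38.40 − 26.8/1) / 4 = 2.90 mm/h.

φ ≈ 2.90 mm/h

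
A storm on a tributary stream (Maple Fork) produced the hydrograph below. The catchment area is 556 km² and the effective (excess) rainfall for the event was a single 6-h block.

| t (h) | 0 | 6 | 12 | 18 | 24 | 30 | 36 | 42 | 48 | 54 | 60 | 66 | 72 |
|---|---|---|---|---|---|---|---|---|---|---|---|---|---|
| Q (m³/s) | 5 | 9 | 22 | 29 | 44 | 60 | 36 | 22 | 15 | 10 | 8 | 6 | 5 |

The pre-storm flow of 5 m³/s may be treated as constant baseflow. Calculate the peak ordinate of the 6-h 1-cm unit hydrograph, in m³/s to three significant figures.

Direct runoff: 0.0, 4.0, 17.0, 24.0, 39.0, 55.0, 31.0, 17.0, 10.0, 5.0, 3.0, 1.0, 0.0 m³/s; ΣQ_DR = 206.0 m³/s, peak = 55.0 m³/s.
Runoff depth d = ΣQ_DR·Δt / A = 206.0 × 21600 / (556 km²) = 8.003 mm.
The 1-cm UH is the DRH scaled by (10 mm)/d, so U_p = 55.0 × 10/8.003 = 68.7 m³/s.

U_p ≈ 68.7 m³/s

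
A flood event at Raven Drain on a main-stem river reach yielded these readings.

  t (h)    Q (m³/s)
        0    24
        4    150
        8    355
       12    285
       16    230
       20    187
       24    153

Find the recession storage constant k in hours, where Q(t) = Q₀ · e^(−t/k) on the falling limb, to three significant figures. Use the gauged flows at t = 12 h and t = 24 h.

k ≈ 19.3 h

On the falling limb, Q drops from 285 to 153 m³/s between t = 12 h and t = 24 h (Δt = 12 h).
k = −Δt / ln(Q₂/Q₁) = −12 / ln(153/285) = 19.3 h.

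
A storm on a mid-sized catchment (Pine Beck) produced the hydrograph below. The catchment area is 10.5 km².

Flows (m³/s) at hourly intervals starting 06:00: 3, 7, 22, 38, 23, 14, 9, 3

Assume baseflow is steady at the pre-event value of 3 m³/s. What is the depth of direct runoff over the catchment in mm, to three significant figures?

d ≈ 32.6 mm

Direct runoff: 0.0, 4.0, 19.0, 35.0, 20.0, 11.0, 6.0, 0.0 m³/s; ΣQ_DR = 95.00 m³/s.
V = ΣQ_DR · Δt = 95.00 × 3600 s = 3.420 × 10^5 m³.
Over A = 10.5 km², depth = V / A = 32.6 mm.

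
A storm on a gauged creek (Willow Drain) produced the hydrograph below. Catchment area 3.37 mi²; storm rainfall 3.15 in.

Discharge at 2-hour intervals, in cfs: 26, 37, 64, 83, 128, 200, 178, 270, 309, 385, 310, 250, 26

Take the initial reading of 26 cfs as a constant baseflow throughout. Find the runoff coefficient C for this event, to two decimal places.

ΣQ_DR = 1928 cfs; V = ΣQ_DR·Δt = 1.388 × 10^7 ft³.
Runoff depth d = V / A = 1.773 in.
C = d / P = 1.773 / 3.15 = 0.56.

C ≈ 0.56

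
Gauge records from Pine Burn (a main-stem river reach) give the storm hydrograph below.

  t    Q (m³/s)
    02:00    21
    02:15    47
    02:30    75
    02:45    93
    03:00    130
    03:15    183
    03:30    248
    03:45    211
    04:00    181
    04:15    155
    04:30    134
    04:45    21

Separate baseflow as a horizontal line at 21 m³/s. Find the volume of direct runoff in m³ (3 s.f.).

V ≈ 1.12 × 10^6 m³

Direct-runoff ordinates (Q − Q_b): 0.0, 26.0, 54.0, 72.0, 109.0, 162.0, 227.0, 190.0, 160.0, 134.0, 113.0, 0.0 m³/s.
ΣQ_DR = 1247 m³/s.
With Δt = 0.25 h = 900 s, V = ΣQ_DR · Δt = 1247 × 900 = 1.12 × 10^6 m³.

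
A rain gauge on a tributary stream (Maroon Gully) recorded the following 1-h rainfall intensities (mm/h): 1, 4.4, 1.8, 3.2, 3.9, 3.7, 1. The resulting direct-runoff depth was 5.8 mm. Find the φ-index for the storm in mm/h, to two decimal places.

φ ≈ 2.35 mm/h

Only the 4 blocks with intensity above φ contribute runoff: 4.4, 3.2, 3.9, 3.7 mm/h.
Σ(I−φ)·Δt = d  ⇒  (4.4+3.2+3.9+3.7 − 4φ)·1 = 5.8
φ = (15.20 − 5.8/1) / 4 = 2.35 mm/h.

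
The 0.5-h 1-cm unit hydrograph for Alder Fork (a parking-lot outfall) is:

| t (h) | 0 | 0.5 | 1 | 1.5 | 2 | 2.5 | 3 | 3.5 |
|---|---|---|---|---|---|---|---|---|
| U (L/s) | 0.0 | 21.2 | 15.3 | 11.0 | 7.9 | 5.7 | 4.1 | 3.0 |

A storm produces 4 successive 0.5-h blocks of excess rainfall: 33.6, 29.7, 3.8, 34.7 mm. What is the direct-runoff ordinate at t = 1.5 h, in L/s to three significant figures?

Q ≈ 90.5 L/s

By discrete convolution, Q_j = Σ (P_i / 10 mm) · U_{j−i}.
At t = 1.5 h (j=3): Q = (33.6/10)·11.0 + (29.7/10)·15.3 + (3.8/10)·21.2 + (34.7/10)·0.0 = 90.5 L/s.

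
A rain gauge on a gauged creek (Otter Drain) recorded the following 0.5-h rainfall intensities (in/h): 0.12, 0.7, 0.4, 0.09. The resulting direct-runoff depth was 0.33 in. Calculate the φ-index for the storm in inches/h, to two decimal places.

φ ≈ 0.22 in/h

Only the 2 blocks with intensity above φ contribute runoff: 0.7, 0.4 in/h.
Σ(I−φ)·Δt = d  ⇒  (0.7+0.4 − 2φ)·0.5 = 0.33
φ = (1.100 − 0.33/0.5) / 2 = 0.22 in/h.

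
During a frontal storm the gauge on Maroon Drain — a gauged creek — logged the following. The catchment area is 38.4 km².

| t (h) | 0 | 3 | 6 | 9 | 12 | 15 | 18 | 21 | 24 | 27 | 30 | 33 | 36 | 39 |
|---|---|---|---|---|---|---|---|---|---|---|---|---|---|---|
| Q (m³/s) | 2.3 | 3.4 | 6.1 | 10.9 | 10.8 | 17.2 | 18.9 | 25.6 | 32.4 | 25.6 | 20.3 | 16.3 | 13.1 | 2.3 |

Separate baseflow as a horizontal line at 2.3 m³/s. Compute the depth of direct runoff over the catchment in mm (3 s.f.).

d ≈ 48.7 mm

Direct runoff: 0.0, 1.1, 3.8, 8.6, 8.5, 14.9, 16.6, 23.3, 30.1, 23.3, 18.0, 14.0, 10.8, 0.0 m³/s; ΣQ_DR = 173.0 m³/s.
V = ΣQ_DR · Δt = 173.0 × 10800 s = 1.868 × 10^6 m³.
Over A = 38.4 km², depth = V / A = 48.7 mm.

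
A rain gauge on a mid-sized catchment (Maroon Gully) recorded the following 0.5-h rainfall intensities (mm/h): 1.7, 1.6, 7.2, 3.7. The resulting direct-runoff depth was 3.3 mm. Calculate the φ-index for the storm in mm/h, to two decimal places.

φ ≈ 2.15 mm/h

Only the 2 blocks with intensity above φ contribute runoff: 7.2, 3.7 mm/h.
Σ(I−φ)·Δt = d  ⇒  (7.2+3.7 − 2φ)·0.5 = 3.3
φ = (10.90 − 3.3/0.5) / 2 = 2.15 mm/h.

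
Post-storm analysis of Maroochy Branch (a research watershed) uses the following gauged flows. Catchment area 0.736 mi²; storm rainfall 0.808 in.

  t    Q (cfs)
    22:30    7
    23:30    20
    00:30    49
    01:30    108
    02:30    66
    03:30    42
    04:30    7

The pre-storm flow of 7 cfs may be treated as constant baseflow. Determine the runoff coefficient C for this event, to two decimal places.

C ≈ 0.65

ΣQ_DR = 250.0 cfs; V = ΣQ_DR·Δt = 9.000 × 10^5 ft³.
Runoff depth d = V / A = 0.5264 in.
C = d / P = 0.5264 / 0.808 = 0.65.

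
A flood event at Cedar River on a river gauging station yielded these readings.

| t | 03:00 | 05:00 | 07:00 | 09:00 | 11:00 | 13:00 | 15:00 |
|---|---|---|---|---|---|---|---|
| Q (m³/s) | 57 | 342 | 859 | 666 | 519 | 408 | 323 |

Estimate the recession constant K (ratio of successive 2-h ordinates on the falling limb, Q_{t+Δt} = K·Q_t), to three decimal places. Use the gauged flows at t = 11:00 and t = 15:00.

Using the recession-limb readings at t = 11:00 and t = 15:00: Q falls from 519 to 323 m³/s over 2 intervals.
K = (Q₂/Q₁)^(1/2) = (323/519)^(1/2) = 0.789.

K ≈ 0.789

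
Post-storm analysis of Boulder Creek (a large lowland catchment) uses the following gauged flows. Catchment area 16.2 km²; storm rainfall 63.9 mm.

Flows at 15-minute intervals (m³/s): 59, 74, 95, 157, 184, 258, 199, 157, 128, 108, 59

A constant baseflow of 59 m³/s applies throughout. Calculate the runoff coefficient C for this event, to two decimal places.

C ≈ 0.72

ΣQ_DR = 829.0 m³/s; V = ΣQ_DR·Δt = 7.461 × 10^5 m³.
Runoff depth d = V / A = 46.06 mm.
C = d / P = 46.06 / 63.9 = 0.72.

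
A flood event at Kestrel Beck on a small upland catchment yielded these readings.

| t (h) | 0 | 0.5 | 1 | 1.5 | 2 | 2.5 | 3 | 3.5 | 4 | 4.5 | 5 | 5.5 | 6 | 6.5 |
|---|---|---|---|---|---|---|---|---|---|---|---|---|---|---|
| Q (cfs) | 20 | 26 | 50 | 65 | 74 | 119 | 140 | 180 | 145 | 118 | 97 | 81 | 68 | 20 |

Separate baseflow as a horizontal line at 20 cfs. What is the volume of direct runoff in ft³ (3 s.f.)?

V ≈ 1.66 × 10^6 ft³

Direct-runoff ordinates (Q − Q_b): 0.0, 6.0, 30.0, 45.0, 54.0, 99.0, 120.0, 160.0, 125.0, 98.0, 77.0, 61.0, 48.0, 0.0 cfs.
ΣQ_DR = 923.0 cfs.
With Δt = 0.5 h = 1800 s, V = ΣQ_DR · Δt = 923.0 × 1800 = 1.66 × 10^6 ft³.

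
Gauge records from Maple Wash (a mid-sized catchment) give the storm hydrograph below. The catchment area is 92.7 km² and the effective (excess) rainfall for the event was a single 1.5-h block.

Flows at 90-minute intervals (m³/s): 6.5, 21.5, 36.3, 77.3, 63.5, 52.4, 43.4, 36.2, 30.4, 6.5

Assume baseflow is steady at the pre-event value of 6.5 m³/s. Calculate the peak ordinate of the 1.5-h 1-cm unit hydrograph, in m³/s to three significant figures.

Direct runoff: 0.0, 15.0, 29.8, 70.8, 57.0, 45.9, 36.9, 29.7, 23.9, 0.0 m³/s; ΣQ_DR = 309.0 m³/s, peak = 70.8 m³/s.
Runoff depth d = ΣQ_DR·Δt / A = 309.0 × 5400 / (92.7 km²) = 18.00 mm.
The 1-cm UH is the DRH scaled by (10 mm)/d, so U_p = 70.8 × 10/18.00 = 39.3 m³/s.

U_p ≈ 39.3 m³/s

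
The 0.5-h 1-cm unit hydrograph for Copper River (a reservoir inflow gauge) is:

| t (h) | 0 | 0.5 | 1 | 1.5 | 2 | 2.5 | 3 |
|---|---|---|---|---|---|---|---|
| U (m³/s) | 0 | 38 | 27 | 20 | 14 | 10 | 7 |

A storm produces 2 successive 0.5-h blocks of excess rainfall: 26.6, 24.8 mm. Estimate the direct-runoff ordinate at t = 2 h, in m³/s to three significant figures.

By discrete convolution, Q_j = Σ (P_i / 10 mm) · U_{j−i}.
At t = 2 h (j=4): Q = (26.6/10)·14 + (24.8/10)·20 = 86.8 m³/s.

Q ≈ 86.8 m³/s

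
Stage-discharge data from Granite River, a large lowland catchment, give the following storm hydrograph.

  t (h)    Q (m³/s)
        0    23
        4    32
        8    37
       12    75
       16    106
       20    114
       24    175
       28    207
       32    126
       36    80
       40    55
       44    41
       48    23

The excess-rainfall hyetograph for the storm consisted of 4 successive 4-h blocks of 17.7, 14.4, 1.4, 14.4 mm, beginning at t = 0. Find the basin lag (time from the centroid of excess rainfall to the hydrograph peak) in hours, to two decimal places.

Centroid of excess rainfall: t_c = Σ P_i·t̄_i / ΣP_i = 7.0438 h (block centres at 2, 6, 10, 14 h).
Hydrograph peak occurs at t = 28 h, so basin lag t_L = 28 − 7.0438 = 20.96 h.

t_L ≈ 20.96 h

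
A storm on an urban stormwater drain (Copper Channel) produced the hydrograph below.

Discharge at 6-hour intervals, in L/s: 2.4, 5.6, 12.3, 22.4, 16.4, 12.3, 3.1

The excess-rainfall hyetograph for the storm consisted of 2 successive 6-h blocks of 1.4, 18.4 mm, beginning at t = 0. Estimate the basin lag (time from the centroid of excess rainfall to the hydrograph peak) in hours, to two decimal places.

Centroid of excess rainfall: t_c = Σ P_i·t̄_i / ΣP_i = 8.5758 h (block centres at 3, 9 h).
Hydrograph peak occurs at t = 18 h, so basin lag t_L = 18 − 8.5758 = 9.42 h.

t_L ≈ 9.42 h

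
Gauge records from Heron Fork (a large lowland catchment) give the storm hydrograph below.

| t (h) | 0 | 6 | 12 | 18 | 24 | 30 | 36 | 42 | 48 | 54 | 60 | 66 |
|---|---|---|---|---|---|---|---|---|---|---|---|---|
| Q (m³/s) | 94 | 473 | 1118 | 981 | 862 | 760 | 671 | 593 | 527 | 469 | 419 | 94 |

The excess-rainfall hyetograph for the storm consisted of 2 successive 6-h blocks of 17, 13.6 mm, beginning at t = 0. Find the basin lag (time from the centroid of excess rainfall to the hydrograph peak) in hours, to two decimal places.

t_L ≈ 6.33 h

Centroid of excess rainfall: t_c = Σ P_i·t̄_i / ΣP_i = 5.6667 h (block centres at 3, 9 h).
Hydrograph peak occurs at t = 12 h, so basin lag t_L = 12 − 5.6667 = 6.33 h.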